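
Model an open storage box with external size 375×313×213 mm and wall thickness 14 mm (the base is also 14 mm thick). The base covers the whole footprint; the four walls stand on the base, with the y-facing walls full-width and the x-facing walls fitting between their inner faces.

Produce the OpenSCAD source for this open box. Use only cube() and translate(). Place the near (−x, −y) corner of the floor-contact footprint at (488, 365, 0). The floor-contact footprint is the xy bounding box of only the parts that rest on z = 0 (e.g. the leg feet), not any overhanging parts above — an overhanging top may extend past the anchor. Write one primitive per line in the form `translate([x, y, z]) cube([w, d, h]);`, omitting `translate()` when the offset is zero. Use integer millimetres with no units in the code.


translate([488, 365, 0]) cube([375, 313, 14]);
translate([488, 365, 14]) cube([375, 14, 199]);
translate([488, 664, 14]) cube([375, 14, 199]);
translate([488, 379, 14]) cube([14, 285, 199]);
translate([849, 379, 14]) cube([14, 285, 199]);


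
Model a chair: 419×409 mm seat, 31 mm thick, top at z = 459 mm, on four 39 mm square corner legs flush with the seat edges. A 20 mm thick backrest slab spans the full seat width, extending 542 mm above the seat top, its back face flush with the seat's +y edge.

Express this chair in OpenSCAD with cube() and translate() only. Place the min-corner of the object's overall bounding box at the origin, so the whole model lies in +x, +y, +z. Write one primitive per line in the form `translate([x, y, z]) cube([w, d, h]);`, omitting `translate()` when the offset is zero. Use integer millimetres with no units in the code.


// leg_h = 459 - 31 = 428
translate([0, 0, 428]) cube([419, 409, 31]);
cube([39, 39, 428]);
translate([380, 0, 0]) cube([39, 39, 428]);
translate([0, 370, 0]) cube([39, 39, 428]);
translate([380, 370, 0]) cube([39, 39, 428]);
translate([0, 389, 459]) cube([419, 20, 542]);


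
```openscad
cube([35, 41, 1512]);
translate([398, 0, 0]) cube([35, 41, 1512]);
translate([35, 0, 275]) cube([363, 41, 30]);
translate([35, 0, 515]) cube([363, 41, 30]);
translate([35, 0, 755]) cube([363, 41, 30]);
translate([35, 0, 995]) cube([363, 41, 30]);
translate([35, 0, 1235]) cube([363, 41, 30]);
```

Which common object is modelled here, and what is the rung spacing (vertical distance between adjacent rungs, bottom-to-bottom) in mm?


A ladder. The rung spacing is 240 mm.

Two tall 35×41 posts with 5 short bars between them — a ladder. Adjacent rungs sit at z = 275 and z = 515, so the spacing is 515 − 275 = 240 mm.


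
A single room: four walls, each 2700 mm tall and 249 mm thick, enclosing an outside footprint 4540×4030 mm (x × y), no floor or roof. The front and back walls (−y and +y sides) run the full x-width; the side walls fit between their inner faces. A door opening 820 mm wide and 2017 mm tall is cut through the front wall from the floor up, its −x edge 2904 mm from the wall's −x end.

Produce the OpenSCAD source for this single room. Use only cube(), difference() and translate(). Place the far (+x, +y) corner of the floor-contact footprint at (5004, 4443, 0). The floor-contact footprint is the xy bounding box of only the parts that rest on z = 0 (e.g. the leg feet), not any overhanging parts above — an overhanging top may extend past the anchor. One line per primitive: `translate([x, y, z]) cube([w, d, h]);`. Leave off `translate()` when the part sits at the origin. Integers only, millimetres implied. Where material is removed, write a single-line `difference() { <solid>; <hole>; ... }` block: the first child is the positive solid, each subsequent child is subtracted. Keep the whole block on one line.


difference() { translate([464, 413, 0]) cube([4540, 249, 2700]); translate([3368, 413, 0]) cube([820, 249, 2017]); }
translate([464, 4194, 0]) cube([4540, 249, 2700]);
translate([464, 662, 0]) cube([249, 3532, 2700]);
translate([4755, 662, 0]) cube([249, 3532, 2700]);


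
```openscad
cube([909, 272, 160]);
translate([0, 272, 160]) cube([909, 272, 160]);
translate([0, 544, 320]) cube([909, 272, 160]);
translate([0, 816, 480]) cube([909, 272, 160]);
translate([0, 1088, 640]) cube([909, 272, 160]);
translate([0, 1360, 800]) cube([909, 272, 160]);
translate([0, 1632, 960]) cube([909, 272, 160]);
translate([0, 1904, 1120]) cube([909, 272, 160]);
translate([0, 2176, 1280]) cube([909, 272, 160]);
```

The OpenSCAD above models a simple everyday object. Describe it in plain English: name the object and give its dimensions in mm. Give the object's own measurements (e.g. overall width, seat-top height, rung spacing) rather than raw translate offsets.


A straight staircase of 9 solid steps. Each step is 909 mm wide (x), 272 mm deep (y, the going) and 160 mm tall (the rise). The first step rests on the floor; each subsequent step sits one going further in +y and one rise higher in +z, directly behind and above the previous step with no overlap.


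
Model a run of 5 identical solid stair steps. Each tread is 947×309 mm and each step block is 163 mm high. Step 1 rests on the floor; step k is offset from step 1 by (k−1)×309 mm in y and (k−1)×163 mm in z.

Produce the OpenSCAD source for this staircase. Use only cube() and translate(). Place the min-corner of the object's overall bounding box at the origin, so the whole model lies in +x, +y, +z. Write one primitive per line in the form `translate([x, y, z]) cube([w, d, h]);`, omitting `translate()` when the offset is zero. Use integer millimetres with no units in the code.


cube([947, 309, 163]);
translate([0, 309, 163]) cube([947, 309, 163]);
translate([0, 618, 326]) cube([947, 309, 163]);
translate([0, 927, 489]) cube([947, 309, 163]);
translate([0, 1236, 652]) cube([947, 309, 163]);


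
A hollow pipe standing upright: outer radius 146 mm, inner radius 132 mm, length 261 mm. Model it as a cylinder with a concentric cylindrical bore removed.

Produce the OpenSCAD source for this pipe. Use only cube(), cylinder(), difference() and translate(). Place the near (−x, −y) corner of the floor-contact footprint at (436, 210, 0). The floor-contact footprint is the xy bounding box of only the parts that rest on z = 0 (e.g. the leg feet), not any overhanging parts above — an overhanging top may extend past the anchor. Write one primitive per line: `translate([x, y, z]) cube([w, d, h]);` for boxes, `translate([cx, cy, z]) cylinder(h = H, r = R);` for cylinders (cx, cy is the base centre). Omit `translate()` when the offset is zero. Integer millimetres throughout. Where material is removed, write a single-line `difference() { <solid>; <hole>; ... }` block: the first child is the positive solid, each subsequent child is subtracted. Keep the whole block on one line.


difference() { translate([582, 356, 0]) cylinder(h = 261, r = 146); translate([582, 356, 0]) cylinder(h = 261, r = 132); }


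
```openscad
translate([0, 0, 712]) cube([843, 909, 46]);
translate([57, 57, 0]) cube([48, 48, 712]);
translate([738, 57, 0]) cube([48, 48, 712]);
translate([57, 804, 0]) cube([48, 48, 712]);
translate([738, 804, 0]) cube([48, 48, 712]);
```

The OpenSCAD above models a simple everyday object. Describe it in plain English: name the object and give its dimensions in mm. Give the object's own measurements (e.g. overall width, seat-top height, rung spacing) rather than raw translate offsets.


A table: top 843 mm (x) × 909 mm (y), 46 mm thick, upper face at z = 758 mm, on four 48×48 mm square legs, each inset 57 mm from the nearest pair of top edges from z = 0 to the bottom of the top.


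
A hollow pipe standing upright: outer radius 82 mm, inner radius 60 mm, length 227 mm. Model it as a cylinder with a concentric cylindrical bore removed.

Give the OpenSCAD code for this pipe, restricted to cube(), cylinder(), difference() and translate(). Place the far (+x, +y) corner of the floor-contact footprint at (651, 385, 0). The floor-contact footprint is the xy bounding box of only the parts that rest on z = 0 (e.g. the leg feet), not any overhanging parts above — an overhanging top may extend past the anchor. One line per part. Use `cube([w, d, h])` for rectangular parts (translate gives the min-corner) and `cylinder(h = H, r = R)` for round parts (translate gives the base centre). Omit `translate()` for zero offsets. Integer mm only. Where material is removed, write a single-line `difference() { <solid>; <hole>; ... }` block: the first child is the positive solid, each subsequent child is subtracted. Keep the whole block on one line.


difference() { translate([569, 303, 0]) cylinder(h = 227, r = 82); translate([569, 303, 0]) cylinder(h = 227, r = 60); }


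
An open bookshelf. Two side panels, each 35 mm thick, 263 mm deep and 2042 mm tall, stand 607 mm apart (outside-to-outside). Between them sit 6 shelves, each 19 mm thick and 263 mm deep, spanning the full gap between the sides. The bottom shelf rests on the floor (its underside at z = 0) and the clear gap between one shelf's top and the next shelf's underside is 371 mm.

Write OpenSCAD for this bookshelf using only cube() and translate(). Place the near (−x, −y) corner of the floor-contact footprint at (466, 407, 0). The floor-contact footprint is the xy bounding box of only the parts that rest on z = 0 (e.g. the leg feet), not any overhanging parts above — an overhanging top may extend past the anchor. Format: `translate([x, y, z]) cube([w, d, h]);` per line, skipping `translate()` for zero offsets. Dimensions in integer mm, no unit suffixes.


translate([466, 407, 0]) cube([35, 263, 2042]);
translate([1038, 407, 0]) cube([35, 263, 2042]);
translate([501, 407, 0]) cube([537, 263, 19]);
translate([501, 407, 390]) cube([537, 263, 19]);
translate([501, 407, 780]) cube([537, 263, 19]);
translate([501, 407, 1170]) cube([537, 263, 19]);
translate([501, 407, 1560]) cube([537, 263, 19]);
translate([501, 407, 1950]) cube([537, 263, 19]);


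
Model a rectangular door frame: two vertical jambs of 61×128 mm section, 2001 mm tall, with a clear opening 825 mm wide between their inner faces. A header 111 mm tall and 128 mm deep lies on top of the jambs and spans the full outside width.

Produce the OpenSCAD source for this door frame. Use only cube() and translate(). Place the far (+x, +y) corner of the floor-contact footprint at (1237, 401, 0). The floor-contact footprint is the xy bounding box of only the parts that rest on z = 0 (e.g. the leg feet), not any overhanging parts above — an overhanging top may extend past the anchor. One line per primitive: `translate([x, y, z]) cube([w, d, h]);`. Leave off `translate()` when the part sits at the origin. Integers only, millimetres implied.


translate([290, 273, 0]) cube([61, 128, 2001]);
translate([1176, 273, 0]) cube([61, 128, 2001]);
translate([290, 273, 2001]) cube([947, 128, 111]);


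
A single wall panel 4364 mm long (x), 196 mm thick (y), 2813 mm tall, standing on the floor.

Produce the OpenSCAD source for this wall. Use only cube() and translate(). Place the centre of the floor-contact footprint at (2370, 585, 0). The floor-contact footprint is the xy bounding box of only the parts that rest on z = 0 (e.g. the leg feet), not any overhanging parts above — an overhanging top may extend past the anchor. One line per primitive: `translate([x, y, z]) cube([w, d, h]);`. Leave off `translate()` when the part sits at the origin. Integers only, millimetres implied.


translate([188, 487, 0]) cube([4364, 196, 2813]);


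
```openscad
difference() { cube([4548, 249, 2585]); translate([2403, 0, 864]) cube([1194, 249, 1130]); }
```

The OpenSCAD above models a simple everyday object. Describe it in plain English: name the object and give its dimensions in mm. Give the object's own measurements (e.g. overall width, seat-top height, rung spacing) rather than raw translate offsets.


A wall 4548 mm long (x), 249 mm thick (y), 2585 mm tall, with a rectangular window opening cut through it. The opening is 1194 mm wide and 1130 mm tall; its sill is at z = 864 mm and its near (−x) edge is 2403 mm from the wall's −x end. The opening passes through the full wall thickness.


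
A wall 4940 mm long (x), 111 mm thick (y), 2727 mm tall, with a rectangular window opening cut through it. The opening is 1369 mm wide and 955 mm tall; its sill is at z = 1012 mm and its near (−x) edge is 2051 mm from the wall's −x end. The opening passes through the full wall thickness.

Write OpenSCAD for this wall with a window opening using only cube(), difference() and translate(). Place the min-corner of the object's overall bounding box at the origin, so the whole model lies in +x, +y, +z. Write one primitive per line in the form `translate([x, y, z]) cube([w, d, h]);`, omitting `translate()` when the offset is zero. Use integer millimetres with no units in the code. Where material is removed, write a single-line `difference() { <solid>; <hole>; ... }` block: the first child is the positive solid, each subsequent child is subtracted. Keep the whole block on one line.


difference() { cube([4940, 111, 2727]); translate([2051, 0, 1012]) cube([1369, 111, 955]); }


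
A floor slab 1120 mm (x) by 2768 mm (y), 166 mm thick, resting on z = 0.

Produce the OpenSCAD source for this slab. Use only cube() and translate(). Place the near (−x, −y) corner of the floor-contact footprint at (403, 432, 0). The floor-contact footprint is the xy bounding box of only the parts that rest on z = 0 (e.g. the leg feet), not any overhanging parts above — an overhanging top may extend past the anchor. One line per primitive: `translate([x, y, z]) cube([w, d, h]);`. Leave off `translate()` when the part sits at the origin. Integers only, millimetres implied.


translate([403, 432, 0]) cube([1120, 2768, 166]);


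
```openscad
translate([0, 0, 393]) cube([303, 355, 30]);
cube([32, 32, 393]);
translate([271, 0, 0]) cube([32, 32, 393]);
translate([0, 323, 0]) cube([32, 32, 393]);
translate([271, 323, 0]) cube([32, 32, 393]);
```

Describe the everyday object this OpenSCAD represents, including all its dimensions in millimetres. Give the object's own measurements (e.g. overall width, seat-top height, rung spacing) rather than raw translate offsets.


A simple wooden stool: a rectangular seat 303 mm (x) by 355 mm (y), 30 mm thick, top face at z = 423 mm, on four square legs, each 32×32 mm in cross-section. The legs rest on z = 0, each flush with a corner of the seat.


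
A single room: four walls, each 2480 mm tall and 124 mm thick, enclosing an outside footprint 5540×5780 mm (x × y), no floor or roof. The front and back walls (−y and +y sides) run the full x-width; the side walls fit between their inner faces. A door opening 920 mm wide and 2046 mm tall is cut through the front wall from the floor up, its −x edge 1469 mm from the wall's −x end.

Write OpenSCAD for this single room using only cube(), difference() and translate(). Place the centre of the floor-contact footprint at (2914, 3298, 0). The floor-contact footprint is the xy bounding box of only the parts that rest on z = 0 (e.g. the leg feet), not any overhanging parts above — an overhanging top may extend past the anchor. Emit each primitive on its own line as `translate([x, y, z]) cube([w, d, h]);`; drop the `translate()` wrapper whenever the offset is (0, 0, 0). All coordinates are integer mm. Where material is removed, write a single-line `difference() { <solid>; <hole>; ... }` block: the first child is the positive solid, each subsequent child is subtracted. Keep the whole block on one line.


difference() { translate([144, 408, 0]) cube([5540, 124, 2480]); translate([1613, 408, 0]) cube([920, 124, 2046]); }
translate([144, 6064, 0]) cube([5540, 124, 2480]);
translate([144, 532, 0]) cube([124, 5532, 2480]);
translate([5560, 532, 0]) cube([124, 5532, 2480]);


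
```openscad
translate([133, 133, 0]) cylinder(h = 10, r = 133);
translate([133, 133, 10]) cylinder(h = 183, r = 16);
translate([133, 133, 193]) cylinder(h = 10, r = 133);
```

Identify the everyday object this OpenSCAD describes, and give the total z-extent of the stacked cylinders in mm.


A spool. The overall height is 203 mm.

Three coaxial cylinders, large–small–large — a spool. Two 10 mm flanges and a 183 mm core give 10 + 183 + 10 = 203 mm.


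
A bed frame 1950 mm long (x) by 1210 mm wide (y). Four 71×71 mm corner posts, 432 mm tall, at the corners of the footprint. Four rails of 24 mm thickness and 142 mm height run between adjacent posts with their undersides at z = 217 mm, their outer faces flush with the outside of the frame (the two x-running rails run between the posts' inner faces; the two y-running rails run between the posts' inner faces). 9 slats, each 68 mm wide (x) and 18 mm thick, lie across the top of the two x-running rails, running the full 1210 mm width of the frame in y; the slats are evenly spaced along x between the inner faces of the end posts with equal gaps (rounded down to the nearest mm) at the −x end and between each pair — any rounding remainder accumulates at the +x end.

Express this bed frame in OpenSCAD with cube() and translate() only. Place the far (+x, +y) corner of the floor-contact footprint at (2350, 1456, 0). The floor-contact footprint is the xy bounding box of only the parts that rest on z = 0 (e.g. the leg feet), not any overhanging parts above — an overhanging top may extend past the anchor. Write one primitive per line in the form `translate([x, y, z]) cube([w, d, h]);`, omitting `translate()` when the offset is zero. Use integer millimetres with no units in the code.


translate([400, 246, 0]) cube([71, 71, 432]);
translate([400, 1385, 0]) cube([71, 71, 432]);
translate([2279, 246, 0]) cube([71, 71, 432]);
translate([2279, 1385, 0]) cube([71, 71, 432]);
translate([471, 246, 217]) cube([1808, 24, 142]);
translate([471, 1432, 217]) cube([1808, 24, 142]);
translate([400, 317, 217]) cube([24, 1068, 142]);
translate([2326, 317, 217]) cube([24, 1068, 142]);
translate([590, 246, 359]) cube([68, 1210, 18]);
translate([777, 246, 359]) cube([68, 1210, 18]);
translate([964, 246, 359]) cube([68, 1210, 18]);
translate([1151, 246, 359]) cube([68, 1210, 18]);
translate([1338, 246, 359]) cube([68, 1210, 18]);
translate([1525, 246, 359]) cube([68, 1210, 18]);
translate([1712, 246, 359]) cube([68, 1210, 18]);
translate([1899, 246, 359]) cube([68, 1210, 18]);
translate([2086, 246, 359]) cube([68, 1210, 18]);


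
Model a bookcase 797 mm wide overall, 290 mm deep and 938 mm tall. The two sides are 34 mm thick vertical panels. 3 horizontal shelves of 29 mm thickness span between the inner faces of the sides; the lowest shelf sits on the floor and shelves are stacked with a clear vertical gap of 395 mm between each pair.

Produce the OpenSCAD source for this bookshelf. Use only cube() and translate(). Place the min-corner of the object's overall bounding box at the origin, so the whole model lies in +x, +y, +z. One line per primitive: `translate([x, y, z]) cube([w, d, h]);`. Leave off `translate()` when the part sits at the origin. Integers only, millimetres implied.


cube([34, 290, 938]);
translate([763, 0, 0]) cube([34, 290, 938]);
translate([34, 0, 0]) cube([729, 290, 29]);
translate([34, 0, 424]) cube([729, 290, 29]);
translate([34, 0, 848]) cube([729, 290, 29]);


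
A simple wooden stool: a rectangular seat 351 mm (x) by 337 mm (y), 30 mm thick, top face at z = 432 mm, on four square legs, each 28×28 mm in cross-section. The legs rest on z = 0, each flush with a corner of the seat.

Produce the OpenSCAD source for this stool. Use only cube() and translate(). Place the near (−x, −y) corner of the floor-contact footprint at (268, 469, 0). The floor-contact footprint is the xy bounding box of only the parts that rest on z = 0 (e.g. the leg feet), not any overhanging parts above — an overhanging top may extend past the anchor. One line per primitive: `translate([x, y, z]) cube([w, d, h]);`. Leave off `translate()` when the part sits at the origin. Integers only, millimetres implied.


translate([268, 469, 402]) cube([351, 337, 30]);
translate([268, 469, 0]) cube([28, 28, 402]);
translate([591, 469, 0]) cube([28, 28, 402]);
translate([268, 778, 0]) cube([28, 28, 402]);
translate([591, 778, 0]) cube([28, 28, 402]);


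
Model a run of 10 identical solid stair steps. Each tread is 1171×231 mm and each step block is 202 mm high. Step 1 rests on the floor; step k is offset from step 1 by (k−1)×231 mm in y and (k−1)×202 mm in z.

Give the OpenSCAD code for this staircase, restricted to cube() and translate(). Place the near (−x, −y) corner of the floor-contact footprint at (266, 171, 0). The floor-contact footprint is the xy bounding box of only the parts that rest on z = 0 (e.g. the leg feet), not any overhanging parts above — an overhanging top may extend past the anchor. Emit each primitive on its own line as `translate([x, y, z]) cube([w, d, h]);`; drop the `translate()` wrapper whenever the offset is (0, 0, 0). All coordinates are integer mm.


translate([266, 171, 0]) cube([1171, 231, 202]);
translate([266, 402, 202]) cube([1171, 231, 202]);
translate([266, 633, 404]) cube([1171, 231, 202]);
translate([266, 864, 606]) cube([1171, 231, 202]);
translate([266, 1095, 808]) cube([1171, 231, 202]);
translate([266, 1326, 1010]) cube([1171, 231, 202]);
translate([266, 1557, 1212]) cube([1171, 231, 202]);
translate([266, 1788, 1414]) cube([1171, 231, 202]);
translate([266, 2019, 1616]) cube([1171, 231, 202]);
translate([266, 2250, 1818]) cube([1171, 231, 202]);


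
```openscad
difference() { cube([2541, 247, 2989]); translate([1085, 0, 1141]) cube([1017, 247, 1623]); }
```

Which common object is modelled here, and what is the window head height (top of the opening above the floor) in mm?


A wall with a window opening. The window head height is 2764 mm.

A wall with a rectangular opening subtracted — a window. Sill at z = 1141, opening 1623 mm tall, so the head is at 1141 + 1623 = 2764 mm.


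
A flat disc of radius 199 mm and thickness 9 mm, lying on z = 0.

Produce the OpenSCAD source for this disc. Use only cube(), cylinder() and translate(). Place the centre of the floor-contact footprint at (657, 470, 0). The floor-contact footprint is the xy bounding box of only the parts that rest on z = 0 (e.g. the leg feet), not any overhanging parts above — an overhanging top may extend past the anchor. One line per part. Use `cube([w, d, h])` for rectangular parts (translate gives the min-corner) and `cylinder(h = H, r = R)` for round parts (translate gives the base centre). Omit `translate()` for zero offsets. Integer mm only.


translate([657, 470, 0]) cylinder(h = 9, r = 199);


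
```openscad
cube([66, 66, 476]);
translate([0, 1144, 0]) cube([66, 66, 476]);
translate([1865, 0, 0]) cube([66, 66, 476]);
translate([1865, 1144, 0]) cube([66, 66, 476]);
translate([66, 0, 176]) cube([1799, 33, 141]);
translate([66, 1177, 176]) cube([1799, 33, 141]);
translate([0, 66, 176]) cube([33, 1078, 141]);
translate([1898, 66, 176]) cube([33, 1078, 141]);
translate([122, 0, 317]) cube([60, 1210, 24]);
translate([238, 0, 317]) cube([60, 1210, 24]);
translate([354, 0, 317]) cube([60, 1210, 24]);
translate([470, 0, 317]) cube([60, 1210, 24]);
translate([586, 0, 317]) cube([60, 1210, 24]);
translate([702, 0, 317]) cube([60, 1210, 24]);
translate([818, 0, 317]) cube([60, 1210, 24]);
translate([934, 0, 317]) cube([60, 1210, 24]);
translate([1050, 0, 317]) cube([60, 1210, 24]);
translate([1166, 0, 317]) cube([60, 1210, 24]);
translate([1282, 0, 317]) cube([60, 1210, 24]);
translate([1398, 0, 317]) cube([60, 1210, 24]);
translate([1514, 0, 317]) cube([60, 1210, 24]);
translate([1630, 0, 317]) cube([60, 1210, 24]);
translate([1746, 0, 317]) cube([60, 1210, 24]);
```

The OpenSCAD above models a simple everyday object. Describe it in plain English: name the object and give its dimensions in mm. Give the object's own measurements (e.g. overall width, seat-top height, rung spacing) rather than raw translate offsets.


A bed frame 1931 mm long (x) by 1210 mm wide (y). Four 66×66 mm corner posts, 476 mm tall, at the corners of the footprint. Four rails of 33 mm thickness and 141 mm height run between adjacent posts with their undersides at z = 176 mm, their outer faces flush with the outside of the frame (the two x-running rails run between the posts' inner faces; the two y-running rails run between the posts' inner faces). 15 slats, each 60 mm wide (x) and 24 mm thick, lie across the top of the two x-running rails, running the full 1210 mm width of the frame in y; along x they sit between the end posts with a 56 mm gap after the −x posts and between neighbouring slats, leaving 59 mm before the +x posts.


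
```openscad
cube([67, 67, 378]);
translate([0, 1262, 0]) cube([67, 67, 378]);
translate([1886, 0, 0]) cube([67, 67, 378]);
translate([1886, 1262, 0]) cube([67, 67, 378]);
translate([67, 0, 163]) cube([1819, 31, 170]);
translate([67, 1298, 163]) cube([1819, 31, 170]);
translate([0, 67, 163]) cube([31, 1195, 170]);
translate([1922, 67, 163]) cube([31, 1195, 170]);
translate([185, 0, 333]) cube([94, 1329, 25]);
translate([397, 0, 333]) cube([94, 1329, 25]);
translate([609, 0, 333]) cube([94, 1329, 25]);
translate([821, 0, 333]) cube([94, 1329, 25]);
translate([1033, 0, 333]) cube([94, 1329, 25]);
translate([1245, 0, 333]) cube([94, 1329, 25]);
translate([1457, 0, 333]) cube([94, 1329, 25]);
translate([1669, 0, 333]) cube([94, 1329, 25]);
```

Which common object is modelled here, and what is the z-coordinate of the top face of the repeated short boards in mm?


A bed frame. The slat-top height is 358 mm.

Four posts, four rails, and a row of slats — a bed frame. Slats sit on the rails at z = 163 + 170 = 333; with slat thickness 25, the top is 358 mm.


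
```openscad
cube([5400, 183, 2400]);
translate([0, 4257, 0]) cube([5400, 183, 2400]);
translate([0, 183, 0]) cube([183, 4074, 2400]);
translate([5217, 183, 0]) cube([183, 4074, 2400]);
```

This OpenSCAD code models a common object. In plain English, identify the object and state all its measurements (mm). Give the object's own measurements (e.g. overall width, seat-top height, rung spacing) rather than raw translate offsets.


The wall frame of a small rectangular building: four walls, each 2400 mm tall and 183 mm thick, enclosing a footprint 5400 mm (x) by 4440 mm (y) outside-to-outside, with no floor or roof. The front and back walls (the −y and +y sides) span the full width; the two side walls fit between them.


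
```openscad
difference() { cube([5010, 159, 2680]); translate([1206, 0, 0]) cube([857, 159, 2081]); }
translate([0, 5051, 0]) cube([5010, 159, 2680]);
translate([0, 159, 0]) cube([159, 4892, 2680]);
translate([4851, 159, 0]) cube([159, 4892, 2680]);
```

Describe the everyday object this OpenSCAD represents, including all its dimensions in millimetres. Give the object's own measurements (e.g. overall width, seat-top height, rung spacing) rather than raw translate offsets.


A single room: four walls, each 2680 mm tall and 159 mm thick, enclosing an outside footprint 5010×5210 mm (x × y), no floor or roof. The front and back walls (−y and +y sides) run the full x-width; the side walls fit between their inner faces. A door opening 857 mm wide and 2081 mm tall is cut through the front wall from the floor up, its −x edge 1206 mm from the wall's −x end.


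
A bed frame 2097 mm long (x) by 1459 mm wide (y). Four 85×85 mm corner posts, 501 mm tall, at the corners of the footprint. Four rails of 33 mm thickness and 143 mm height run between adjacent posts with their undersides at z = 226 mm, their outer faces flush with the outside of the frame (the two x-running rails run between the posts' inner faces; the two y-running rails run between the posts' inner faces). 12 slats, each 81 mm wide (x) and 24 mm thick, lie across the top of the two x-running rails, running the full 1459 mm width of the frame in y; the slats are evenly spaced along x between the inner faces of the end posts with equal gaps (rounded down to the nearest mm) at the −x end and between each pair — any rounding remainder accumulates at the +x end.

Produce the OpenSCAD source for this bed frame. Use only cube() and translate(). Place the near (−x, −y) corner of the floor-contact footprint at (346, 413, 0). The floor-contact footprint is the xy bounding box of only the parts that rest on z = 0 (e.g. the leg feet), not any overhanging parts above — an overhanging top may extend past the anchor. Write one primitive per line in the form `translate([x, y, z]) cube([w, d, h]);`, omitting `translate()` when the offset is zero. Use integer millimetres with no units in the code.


translate([346, 413, 0]) cube([85, 85, 501]);
translate([346, 1787, 0]) cube([85, 85, 501]);
translate([2358, 413, 0]) cube([85, 85, 501]);
translate([2358, 1787, 0]) cube([85, 85, 501]);
translate([431, 413, 226]) cube([1927, 33, 143]);
translate([431, 1839, 226]) cube([1927, 33, 143]);
translate([346, 498, 226]) cube([33, 1289, 143]);
translate([2410, 498, 226]) cube([33, 1289, 143]);
translate([504, 413, 369]) cube([81, 1459, 24]);
translate([658, 413, 369]) cube([81, 1459, 24]);
translate([812, 413, 369]) cube([81, 1459, 24]);
translate([966, 413, 369]) cube([81, 1459, 24]);
translate([1120, 413, 369]) cube([81, 1459, 24]);
translate([1274, 413, 369]) cube([81, 1459, 24]);
translate([1428, 413, 369]) cube([81, 1459, 24]);
translate([1582, 413, 369]) cube([81, 1459, 24]);
translate([1736, 413, 369]) cube([81, 1459, 24]);
translate([1890, 413, 369]) cube([81, 1459, 24]);
translate([2044, 413, 369]) cube([81, 1459, 24]);
translate([2198, 413, 369]) cube([81, 1459, 24]);


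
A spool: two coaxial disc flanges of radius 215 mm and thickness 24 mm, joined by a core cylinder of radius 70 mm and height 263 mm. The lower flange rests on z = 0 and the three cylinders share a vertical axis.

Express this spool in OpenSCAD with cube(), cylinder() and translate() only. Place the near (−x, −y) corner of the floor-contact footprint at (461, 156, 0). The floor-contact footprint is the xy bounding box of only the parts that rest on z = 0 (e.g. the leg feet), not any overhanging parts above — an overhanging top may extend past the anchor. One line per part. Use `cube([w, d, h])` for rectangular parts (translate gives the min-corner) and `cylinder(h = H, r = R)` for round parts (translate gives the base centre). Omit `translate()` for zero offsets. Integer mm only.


translate([676, 371, 0]) cylinder(h = 24, r = 215);
translate([676, 371, 24]) cylinder(h = 263, r = 70);
translate([676, 371, 287]) cylinder(h = 24, r = 215);


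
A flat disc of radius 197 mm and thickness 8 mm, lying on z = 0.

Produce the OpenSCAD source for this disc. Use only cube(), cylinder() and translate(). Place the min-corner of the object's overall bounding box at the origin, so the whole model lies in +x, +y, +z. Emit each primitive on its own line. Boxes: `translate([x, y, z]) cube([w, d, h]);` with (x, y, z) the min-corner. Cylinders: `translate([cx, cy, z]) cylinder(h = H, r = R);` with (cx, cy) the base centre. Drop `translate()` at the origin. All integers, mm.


translate([197, 197, 0]) cylinder(h = 8, r = 197);


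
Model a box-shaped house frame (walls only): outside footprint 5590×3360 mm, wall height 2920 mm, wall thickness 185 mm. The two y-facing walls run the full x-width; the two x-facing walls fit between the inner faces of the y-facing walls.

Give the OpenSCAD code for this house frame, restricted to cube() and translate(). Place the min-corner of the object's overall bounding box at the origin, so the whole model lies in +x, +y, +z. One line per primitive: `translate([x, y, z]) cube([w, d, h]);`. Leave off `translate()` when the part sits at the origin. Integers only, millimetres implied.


cube([5590, 185, 2920]);
translate([0, 3175, 0]) cube([5590, 185, 2920]);
translate([0, 185, 0]) cube([185, 2990, 2920]);
translate([5405, 185, 0]) cube([185, 2990, 2920]);


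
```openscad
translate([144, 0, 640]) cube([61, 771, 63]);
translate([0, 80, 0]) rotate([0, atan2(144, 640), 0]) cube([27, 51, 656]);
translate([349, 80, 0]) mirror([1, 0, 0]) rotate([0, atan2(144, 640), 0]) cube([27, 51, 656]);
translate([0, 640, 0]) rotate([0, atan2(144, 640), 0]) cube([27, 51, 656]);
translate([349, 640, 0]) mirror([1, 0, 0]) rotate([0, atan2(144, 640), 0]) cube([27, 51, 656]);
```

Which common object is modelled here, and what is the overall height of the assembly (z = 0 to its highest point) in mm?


A sawhorse. The overall height is 703 mm.

A beam across two mirrored pairs of raked legs — a sawhorse. The beam's underside is at z = 640 (matching the legs' vertical rise in atan2(144, 640)) and the beam is 63 mm tall, so its top is at 640 + 63 = 703 mm. The raked legs top out at the beam's underside, so that is the highest point.


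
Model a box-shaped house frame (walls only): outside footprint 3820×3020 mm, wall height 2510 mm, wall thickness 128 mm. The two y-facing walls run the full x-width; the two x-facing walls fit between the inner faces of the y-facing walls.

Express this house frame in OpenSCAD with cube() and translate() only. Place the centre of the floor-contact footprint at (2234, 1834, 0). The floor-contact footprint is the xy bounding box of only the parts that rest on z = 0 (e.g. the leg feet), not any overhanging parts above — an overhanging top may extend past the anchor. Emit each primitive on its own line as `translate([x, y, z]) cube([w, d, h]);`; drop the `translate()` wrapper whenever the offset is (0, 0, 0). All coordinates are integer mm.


translate([324, 324, 0]) cube([3820, 128, 2510]);
translate([324, 3216, 0]) cube([3820, 128, 2510]);
translate([324, 452, 0]) cube([128, 2764, 2510]);
translate([4016, 452, 0]) cube([128, 2764, 2510]);


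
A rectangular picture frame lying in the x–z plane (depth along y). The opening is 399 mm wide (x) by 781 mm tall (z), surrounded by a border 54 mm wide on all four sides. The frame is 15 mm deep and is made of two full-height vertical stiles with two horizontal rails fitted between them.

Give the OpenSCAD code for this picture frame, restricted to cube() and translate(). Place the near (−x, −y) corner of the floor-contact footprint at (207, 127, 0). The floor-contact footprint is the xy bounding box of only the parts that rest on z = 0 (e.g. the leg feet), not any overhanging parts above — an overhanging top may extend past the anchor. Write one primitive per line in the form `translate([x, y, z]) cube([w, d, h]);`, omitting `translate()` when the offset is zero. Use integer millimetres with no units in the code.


translate([207, 127, 0]) cube([54, 15, 889]);
translate([660, 127, 0]) cube([54, 15, 889]);
translate([261, 127, 0]) cube([399, 15, 54]);
translate([261, 127, 835]) cube([399, 15, 54]);


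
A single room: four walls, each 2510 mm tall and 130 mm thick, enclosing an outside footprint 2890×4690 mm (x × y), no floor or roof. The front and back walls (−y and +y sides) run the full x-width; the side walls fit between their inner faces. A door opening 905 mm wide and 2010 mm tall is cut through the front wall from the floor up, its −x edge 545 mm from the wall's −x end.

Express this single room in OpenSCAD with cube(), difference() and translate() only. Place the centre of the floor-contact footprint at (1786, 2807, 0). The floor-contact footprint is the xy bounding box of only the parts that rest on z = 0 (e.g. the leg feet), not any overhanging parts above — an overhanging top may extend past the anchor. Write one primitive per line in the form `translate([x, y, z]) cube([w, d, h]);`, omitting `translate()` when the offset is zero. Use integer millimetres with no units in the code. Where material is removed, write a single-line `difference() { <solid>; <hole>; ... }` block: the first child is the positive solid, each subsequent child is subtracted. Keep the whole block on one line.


difference() { translate([341, 462, 0]) cube([2890, 130, 2510]); translate([886, 462, 0]) cube([905, 130, 2010]); }
translate([341, 5022, 0]) cube([2890, 130, 2510]);
translate([341, 592, 0]) cube([130, 4430, 2510]);
translate([3101, 592, 0]) cube([130, 4430, 2510]);


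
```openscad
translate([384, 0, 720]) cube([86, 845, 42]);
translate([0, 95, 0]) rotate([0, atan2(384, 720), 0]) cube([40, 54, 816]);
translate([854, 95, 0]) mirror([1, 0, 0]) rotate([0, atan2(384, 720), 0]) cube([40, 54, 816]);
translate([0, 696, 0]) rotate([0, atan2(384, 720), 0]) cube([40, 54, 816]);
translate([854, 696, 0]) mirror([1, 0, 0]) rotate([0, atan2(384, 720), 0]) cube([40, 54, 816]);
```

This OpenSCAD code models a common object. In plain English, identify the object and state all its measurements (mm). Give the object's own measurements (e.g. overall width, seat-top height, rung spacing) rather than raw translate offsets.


A sawhorse. A 86×845×42 mm beam (x, y, z) sits on two A-frame leg pairs. Each pair is two raked legs of 40×54 mm section (54 mm along y) splaying symmetrically in x. Each leg rises 720 mm vertically over 384 mm of horizontal reach and is 816 mm long along its own axis. Every leg's outer bottom edge rests on the floor and its outer top edge meets a bottom edge of the beam — the left legs (tilting toward +x) meet the beam's −x bottom edge, the right legs (their mirror images, tilting toward −x) meet its +x bottom edge — so the leg tops tuck under the beam, the beam's underside is 720 mm above the floor, and the feet are 854 mm apart outside-to-outside with the beam centred between them. The two leg pairs are set in 95 mm from either end of the beam.


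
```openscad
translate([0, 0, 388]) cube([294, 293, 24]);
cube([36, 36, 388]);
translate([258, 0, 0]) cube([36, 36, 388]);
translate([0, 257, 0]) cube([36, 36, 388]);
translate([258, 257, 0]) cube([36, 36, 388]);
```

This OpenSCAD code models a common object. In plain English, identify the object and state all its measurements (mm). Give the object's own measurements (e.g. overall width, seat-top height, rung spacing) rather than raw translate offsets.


A four-legged stool. The seat is a 294×293×24 mm slab whose top surface is at z = 412 mm; four square legs, each 36×36 mm in cross-section, run from the floor (z = 0) to the underside of the seat, each flush with a corner of the seat.


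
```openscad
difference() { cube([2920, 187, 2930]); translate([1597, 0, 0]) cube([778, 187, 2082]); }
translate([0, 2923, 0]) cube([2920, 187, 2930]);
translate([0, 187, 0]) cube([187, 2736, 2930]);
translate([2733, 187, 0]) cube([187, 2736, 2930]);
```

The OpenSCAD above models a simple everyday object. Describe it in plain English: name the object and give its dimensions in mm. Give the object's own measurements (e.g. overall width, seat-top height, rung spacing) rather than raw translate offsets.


A single room: four walls, each 2930 mm tall and 187 mm thick, enclosing an outside footprint 2920×3110 mm (x × y), no floor or roof. The front and back walls (−y and +y sides) run the full x-width; the side walls fit between their inner faces. A door opening 778 mm wide and 2082 mm tall is cut through the front wall from the floor up, its −x edge 1597 mm from the wall's −x end.


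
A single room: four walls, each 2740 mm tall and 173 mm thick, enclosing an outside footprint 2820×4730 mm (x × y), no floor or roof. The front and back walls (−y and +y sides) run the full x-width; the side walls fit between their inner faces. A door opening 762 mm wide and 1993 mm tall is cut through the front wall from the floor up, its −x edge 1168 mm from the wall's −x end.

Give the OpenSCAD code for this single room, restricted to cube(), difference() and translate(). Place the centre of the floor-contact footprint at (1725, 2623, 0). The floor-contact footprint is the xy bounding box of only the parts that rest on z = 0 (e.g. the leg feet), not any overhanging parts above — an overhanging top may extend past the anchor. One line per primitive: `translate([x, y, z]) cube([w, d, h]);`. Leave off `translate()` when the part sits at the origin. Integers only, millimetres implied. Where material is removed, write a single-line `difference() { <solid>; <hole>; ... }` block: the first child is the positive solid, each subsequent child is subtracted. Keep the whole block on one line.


difference() { translate([315, 258, 0]) cube([2820, 173, 2740]); translate([1483, 258, 0]) cube([762, 173, 1993]); }
translate([315, 4815, 0]) cube([2820, 173, 2740]);
translate([315, 431, 0]) cube([173, 4384, 2740]);
translate([2962, 431, 0]) cube([173, 4384, 2740]);
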